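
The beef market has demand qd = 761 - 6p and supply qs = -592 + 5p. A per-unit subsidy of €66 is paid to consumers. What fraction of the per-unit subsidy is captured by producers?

Pre-subsidy: 761 - 6p = -592 + 5p gives p* = 123, q* = 23.
With the rebate, buyers effectively pay pb = ps − 66, where ps is the price sellers receive.
Demand in terms of ps becomes qd = 761 − 6(ps − 66) = 1157 - 6ps. Setting this equal to supply: 1157 - 6ps = -592 + 5ps, so ps = 159.
Buyers pay pb = 159 − 66 = 93; q' = -592 + 5·159 = 203.
Buyers' price falls by p* − pb = 123 − 93 = 30; sellers' price rises by ps − p* = 159 − 123 = 36.
So producers capture 36/66 = 6/11 of each unit of subsidy.

Producer share = 6/11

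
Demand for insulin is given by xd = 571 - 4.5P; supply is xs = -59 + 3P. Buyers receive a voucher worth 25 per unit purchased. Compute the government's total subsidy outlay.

Pre-subsidy: 571 - 4.5P = -59 + 3P gives P* = 84, x* = 193.
With the rebate, buyers effectively pay Pb = Ps − 25, where Ps is the price sellers receive.
Demand in terms of Ps becomes xd = 571 − 4.5(Ps − 25) = 683.5 - 4.5Ps. Setting this equal to supply: 683.5 - 4.5Ps = -59 + 3Ps, so Ps = 99.
Buyers pay Pb = 99 − 25 = 74; x' = -59 + 3·99 = 238.
Government outlay = subsidy × quantity = 25 × 238 = 5950.

Government cost = 5950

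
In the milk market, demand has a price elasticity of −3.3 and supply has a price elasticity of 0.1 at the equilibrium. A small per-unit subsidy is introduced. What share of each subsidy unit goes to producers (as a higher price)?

For a small subsidy around the equilibrium, the benefit split depends on the relative slopes, which at a point are proportional to the elasticities.
Buyer share = εs/(εs + |εd|) = 0.1/(0.1 + 3.3) = 1/34; seller share = |εd|/(εs + |εd|) = 33/34.
So producers capture 33/34 of the subsidy.

Producer share = 33/34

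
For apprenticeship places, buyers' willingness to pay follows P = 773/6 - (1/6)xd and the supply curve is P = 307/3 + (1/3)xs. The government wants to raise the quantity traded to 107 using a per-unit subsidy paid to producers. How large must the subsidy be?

Required subsidy s = 27 per unit

At x = 107, from the demand curve buyers pay Pb = 773/6 − (1/6)·107 = 111; from the supply curve sellers need Ps = 307/3 + (1/3)·107 = 138.
The subsidy must fill the gap: s = Ps − Pb = 138 − 111 = 27.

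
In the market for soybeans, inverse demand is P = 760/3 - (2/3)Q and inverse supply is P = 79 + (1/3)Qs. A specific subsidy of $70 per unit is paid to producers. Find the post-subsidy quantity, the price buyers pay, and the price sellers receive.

Pre-subsidy: 760/3 - (2/3)Q = 79 + (1/3)Q gives Q* = 523/3 and P* = 1234/9.
With the subsidy, sellers receive Ps = Pb + 70 for each unit, where Pb is the price buyers pay.
On the curves, Pb = 760/3 - (2/3)Q and Ps = 79 + (1/3)Q; the wedge Ps − Pb = 70 gives 79 + (1/3)Q − (760/3 - (2/3)Q) = 70, so Q' = 733/3.
Then Pb = 760/3 − (2/3)·(733/3) = 814/9 and Ps = 79 + (1/3)·(733/3) = 1444/9.

Q' = 733/3; buyers pay 814/9; sellers receive 1444/9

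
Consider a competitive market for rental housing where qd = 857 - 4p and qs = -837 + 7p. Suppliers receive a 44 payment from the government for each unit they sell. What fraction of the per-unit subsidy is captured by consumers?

Pre-subsidy: 857 - 4p = -837 + 7p gives p* = 154, q* = 241.
With the subsidy, sellers receive ps = pb + 44 for each unit, where pb is the price buyers pay.
Supply in terms of pb becomes qs = -837 + 7(pb + 44) = -529 + 7pb. Setting this equal to demand: 857 - 4pb = -529 + 7pb, so pb = 126.
Sellers receive ps = 126 + 44 = 170; q' = 857 − 4·126 = 353.
Buyers' price falls by p* − pb = 154 − 126 = 28; sellers' price rises by ps − p* = 170 − 154 = 16.
So consumers capture 28/44 = 7/11 of each unit of subsidy.

Consumer share = 7/11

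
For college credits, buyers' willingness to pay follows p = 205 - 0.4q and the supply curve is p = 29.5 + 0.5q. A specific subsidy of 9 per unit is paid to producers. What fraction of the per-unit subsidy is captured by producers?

Pre-subsidy: 205 - 0.4q = 29.5 + 0.5q gives q* = 195 and p* = 127.
With the subsidy, sellers receive ps = pb + 9 for each unit, where pb is the price buyers pay.
On the curves, pb = 205 - 0.4q and ps = 29.5 + 0.5q; the wedge ps − pb = 9 gives 29.5 + 0.5q − (205 - 0.4q) = 9, so q' = 205.
Then pb = 205 − 0.4·205 = 123 and ps = 29.5 + 0.5·205 = 132.
Buyers' price falls by p* − pb = 127 − 123 = 4; sellers' price rises by ps − p* = 132 − 127 = 5.
So producers capture 5/9 = 5/9 of each unit of subsidy.

Producer share = 5/9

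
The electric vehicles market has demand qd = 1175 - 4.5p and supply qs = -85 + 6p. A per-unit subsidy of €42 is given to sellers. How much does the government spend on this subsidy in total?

Pre-subsidy: 1175 - 4.5p = -85 + 6p gives p* = 120, q* = 635.
With the subsidy, sellers receive ps = pb + 42 for each unit, where pb is the price buyers pay.
Supply in terms of pb becomes qs = -85 + 6(pb + 42) = 167 + 6pb. Setting this equal to demand: 1175 - 4.5pb = 167 + 6pb, so pb = 96.
Sellers receive ps = 96 + 42 = 138; q' = 1175 − 4.5·96 = 743.
Government outlay = subsidy × quantity = 42 × 743 = 31206.

Government cost = €31206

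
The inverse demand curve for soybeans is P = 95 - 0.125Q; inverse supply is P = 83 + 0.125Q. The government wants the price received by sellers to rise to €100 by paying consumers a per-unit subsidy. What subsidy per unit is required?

At a seller price of 100, quantity supplied is -664 + 8·100 = 136.
Buyers absorb 136 only when they pay Pb = 95 − 0.125·136 = 78.
s = Ps − Pb = 100 − 78 = 22.

Required subsidy s = €22 per unit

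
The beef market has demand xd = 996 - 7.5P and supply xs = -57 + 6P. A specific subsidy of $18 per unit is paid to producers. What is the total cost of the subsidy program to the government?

Pre-subsidy: 996 - 7.5P = -57 + 6P gives P* = 78, x* = 411.
With the subsidy, sellers receive Ps = Pb + 18 for each unit, where Pb is the price buyers pay.
Supply in terms of Pb becomes xs = -57 + 6(Pb + 18) = 51 + 6Pb. Setting this equal to demand: 996 - 7.5Pb = 51 + 6Pb, so Pb = 70.
Sellers receive Ps = 70 + 18 = 88; x' = 996 − 7.5·70 = 471.
Government outlay = subsidy × quantity = 18 × 471 = 8478.

Government cost = $8478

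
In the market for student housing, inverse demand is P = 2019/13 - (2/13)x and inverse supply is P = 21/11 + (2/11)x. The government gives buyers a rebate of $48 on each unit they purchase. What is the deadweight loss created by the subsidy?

Pre-subsidy: 2019/13 - (2/13)x = 21/11 + (2/11)x gives x* = 457 and P* = 85.
With the rebate, buyers effectively pay Pb = Ps − 48, where Ps is the price sellers receive.
On the curves, Pb = 2019/13 - (2/13)x and Ps = 21/11 + (2/11)x; the wedge Ps − Pb = 48 gives 21/11 + (2/11)x − (2019/13 - (2/13)x) = 48, so x' = 600.
Then Pb = 2019/13 − (2/13)·600 = 63 and Ps = 21/11 + (2/11)·600 = 111.
The subsidy expands output by 600 − 457 = 143 past the efficient level; on those units the gap between marginal cost and willingness to pay runs from 0 up to 48.
DWL = ½ × 48 × 143 = 3432.

Deadweight loss = $3432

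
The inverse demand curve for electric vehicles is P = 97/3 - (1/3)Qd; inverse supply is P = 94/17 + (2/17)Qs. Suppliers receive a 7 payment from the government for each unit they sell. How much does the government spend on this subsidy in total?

Pre-subsidy: 97/3 - (1/3)Q = 94/17 + (2/17)Q gives Q* = 1367/23 and P* = 288/23.
With the subsidy, sellers receive Ps = Pb + 7 for each unit, where Pb is the price buyers pay.
On the curves, Pb = 97/3 - (1/3)Q and Ps = 94/17 + (2/17)Q; the wedge Ps − Pb = 7 gives 94/17 + (2/17)Q − (97/3 - (1/3)Q) = 7, so Q' = 1724/23.
Then Pb = 97/3 − (1/3)·(1724/23) = 169/23 and Ps = 94/17 + (2/17)·(1724/23) = 330/23.
Government outlay = subsidy × quantity = 7 × 1724/23 = 12068/23.

Government cost = 12068/23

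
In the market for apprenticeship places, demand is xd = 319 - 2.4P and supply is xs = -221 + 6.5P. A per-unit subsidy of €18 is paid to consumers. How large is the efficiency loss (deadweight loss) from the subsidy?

Deadweight loss = 25272/89

Pre-subsidy: 319 - 2.4P = -221 + 6.5P gives P* = 5400/89, x* = 15431/89.
With the rebate, buyers effectively pay Pb = Ps − 18, where Ps is the price sellers receive.
Demand in terms of Ps becomes xd = 319 − 2.4(Ps − 18) = 362.2 - 2.4Ps. Setting this equal to supply: 362.2 - 2.4Ps = -221 + 6.5Ps, so Ps = 5832/89.
Buyers pay Pb = 5832/89 − 18 = 4230/89; x' = -221 + 6.5·(5832/89) = 18239/89.
The subsidy expands output by 18239/89 − 15431/89 = 2808/89 past the efficient level; on those units the gap between marginal cost and willingness to pay runs from 0 up to 18.
DWL = ½ × 18 × 2808/89 = 25272/89.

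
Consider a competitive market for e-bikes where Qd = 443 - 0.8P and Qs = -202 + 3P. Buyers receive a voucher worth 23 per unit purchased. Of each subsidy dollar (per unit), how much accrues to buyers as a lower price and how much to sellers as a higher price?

Pre-subsidy: 443 - 0.8P = -202 + 3P gives P* = 3225/19, Q* = 5837/19.
With the rebate, buyers effectively pay Pb = Ps − 23, where Ps is the price sellers receive.
Demand in terms of Ps becomes Qd = 443 − 0.8(Ps − 23) = 461.4 - 0.8Ps. Setting this equal to supply: 461.4 - 0.8Ps = -202 + 3Ps, so Ps = 3317/19.
Buyers pay Pb = 3317/19 − 23 = 2880/19; Q' = -202 + 3·(3317/19) = 6113/19.
Buyers' price falls by P* − Pb = 3225/19 − 2880/19 = 345/19; sellers' price rises by Ps − P* = 3317/19 − 3225/19 = 92/19.

Buyers gain 345/19 per unit; sellers gain 92/19 per unit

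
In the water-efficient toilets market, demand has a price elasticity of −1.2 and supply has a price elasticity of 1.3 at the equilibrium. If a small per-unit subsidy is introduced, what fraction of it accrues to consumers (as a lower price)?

Consumer share = 0.52

For a small subsidy around the equilibrium, the benefit split depends on the relative slopes, which at a point are proportional to the elasticities.
Buyer share = εs/(εs + |εd|) = 1.3/(1.3 + 1.2) = 0.52; seller share = |εd|/(εs + |εd|) = 0.48.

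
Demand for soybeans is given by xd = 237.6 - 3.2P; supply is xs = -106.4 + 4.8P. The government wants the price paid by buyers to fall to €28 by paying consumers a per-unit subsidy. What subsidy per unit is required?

Required subsidy s = €25 per unit

At a buyer price of 28, quantity demanded is 237.6 − 3.2·28 = 148.
Sellers supply 148 only when they receive Ps with -106.4 + 4.8·Ps = 148, i.e. Ps = 53.
s = Ps − Pb = 53 − 28 = 25.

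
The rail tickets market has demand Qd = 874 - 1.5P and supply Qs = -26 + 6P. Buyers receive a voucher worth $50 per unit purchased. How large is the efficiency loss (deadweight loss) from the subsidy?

Pre-subsidy: 874 - 1.5P = -26 + 6P gives P* = 120, Q* = 694.
With the rebate, buyers effectively pay Pb = Ps − 50, where Ps is the price sellers receive.
Demand in terms of Ps becomes Qd = 874 − 1.5(Ps − 50) = 949 - 1.5Ps. Setting this equal to supply: 949 - 1.5Ps = -26 + 6Ps, so Ps = 130.
Buyers pay Pb = 130 − 50 = 80; Q' = -26 + 6·130 = 754.
The subsidy expands output by 754 − 694 = 60 past the efficient level; on those units the gap between marginal cost and willingness to pay runs from 0 up to 50.
DWL = ½ × 50 × 60 = 1500.

Deadweight loss = $1500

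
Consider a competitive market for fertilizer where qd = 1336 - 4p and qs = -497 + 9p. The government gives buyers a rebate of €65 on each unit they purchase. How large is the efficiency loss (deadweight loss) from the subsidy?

Pre-subsidy: 1336 - 4p = -497 + 9p gives p* = 141, q* = 772.
With the rebate, buyers effectively pay pb = ps − 65, where ps is the price sellers receive.
Demand in terms of ps becomes qd = 1336 − 4(ps − 65) = 1596 - 4ps. Setting this equal to supply: 1596 - 4ps = -497 + 9ps, so ps = 161.
Buyers pay pb = 161 − 65 = 96; q' = -497 + 9·161 = 952.
The subsidy expands output by 952 − 772 = 180 past the efficient level; on those units the gap between marginal cost and willingness to pay runs from 0 up to 65.
DWL = ½ × 65 × 180 = 5850.

Deadweight loss = €5850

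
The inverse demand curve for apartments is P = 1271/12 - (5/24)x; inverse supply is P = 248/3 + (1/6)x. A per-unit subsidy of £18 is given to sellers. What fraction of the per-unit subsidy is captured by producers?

Pre-subsidy: 1271/12 - (5/24)x = 248/3 + (1/6)x gives x* = 62 and P* = 93.
With the subsidy, sellers receive Ps = Pb + 18 for each unit, where Pb is the price buyers pay.
On the curves, Pb = 1271/12 - (5/24)x and Ps = 248/3 + (1/6)x; the wedge Ps − Pb = 18 gives 248/3 + (1/6)x − (1271/12 - (5/24)x) = 18, so x' = 110.
Then Pb = 1271/12 − (5/24)·110 = 83 and Ps = 248/3 + (1/6)·110 = 101.
Buyers' price falls by P* − Pb = 93 − 83 = 10; sellers' price rises by Ps − P* = 101 − 93 = 8.
So producers capture 8/18 = 4/9 of each unit of subsidy.

Producer share = 4/9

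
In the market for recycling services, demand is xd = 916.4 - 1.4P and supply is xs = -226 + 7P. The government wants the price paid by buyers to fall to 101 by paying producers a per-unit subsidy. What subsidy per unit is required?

Required subsidy s = 42 per unit

At a buyer price of 101, quantity demanded is 916.4 − 1.4·101 = 775.
Sellers supply 775 only when they receive Ps with -226 + 7·Ps = 775, i.e. Ps = 143.
s = Ps − Pb = 143 − 101 = 42.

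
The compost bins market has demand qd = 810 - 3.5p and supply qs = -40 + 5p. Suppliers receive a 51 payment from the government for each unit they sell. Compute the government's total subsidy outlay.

Pre-subsidy: 810 - 3.5p = -40 + 5p gives p* = 100, q* = 460.
With the subsidy, sellers receive ps = pb + 51 for each unit, where pb is the price buyers pay.
Supply in terms of pb becomes qs = -40 + 5(pb + 51) = 215 + 5pb. Setting this equal to demand: 810 - 3.5pb = 215 + 5pb, so pb = 70.
Sellers receive ps = 70 + 51 = 121; q' = 810 − 3.5·70 = 565.
Government outlay = subsidy × quantity = 51 × 565 = 28815.

Government cost = 28815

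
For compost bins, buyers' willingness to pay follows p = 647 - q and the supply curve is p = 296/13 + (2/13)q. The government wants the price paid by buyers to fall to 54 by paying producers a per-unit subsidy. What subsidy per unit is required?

At a buyer price of 54, quantity demanded is 647 − 1·54 = 593.
Sellers supply 593 only when they receive ps = 296/13 + (2/13)·593 = 114.
s = ps − pb = 114 − 54 = 60.

Required subsidy s = 60 per unit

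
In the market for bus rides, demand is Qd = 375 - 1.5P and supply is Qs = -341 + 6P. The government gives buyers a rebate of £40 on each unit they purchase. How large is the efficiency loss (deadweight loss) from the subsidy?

Deadweight loss = £960

Pre-subsidy: 375 - 1.5P = -341 + 6P gives P* = 1432/15, Q* = 231.8.
With the rebate, buyers effectively pay Pb = Ps − 40, where Ps is the price sellers receive.
Demand in terms of Ps becomes Qd = 375 − 1.5(Ps − 40) = 435 - 1.5Ps. Setting this equal to supply: 435 - 1.5Ps = -341 + 6Ps, so Ps = 1552/15.
Buyers pay Pb = 1552/15 − 40 = 952/15; Q' = -341 + 6·(1552/15) = 279.8.
The subsidy expands output by 279.8 − 231.8 = 48 past the efficient level; on those units the gap between marginal cost and willingness to pay runs from 0 up to 40.
DWL = ½ × 40 × 48 = 960.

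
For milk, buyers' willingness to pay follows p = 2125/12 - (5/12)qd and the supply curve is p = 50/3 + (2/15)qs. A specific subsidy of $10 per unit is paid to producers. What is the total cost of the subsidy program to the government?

Pre-subsidy: 2125/12 - (5/12)q = 50/3 + (2/15)q gives q* = 875/3 and p* = 500/9.
With the subsidy, sellers receive ps = pb + 10 for each unit, where pb is the price buyers pay.
On the curves, pb = 2125/12 - (5/12)q and ps = 50/3 + (2/15)q; the wedge ps − pb = 10 gives 50/3 + (2/15)q − (2125/12 - (5/12)q) = 10, so q' = 10225/33.
Then pb = 2125/12 − (5/12)·(10225/33) = 4750/99 and ps = 50/3 + (2/15)·(10225/33) = 5740/99.
Government outlay = subsidy × quantity = 10 × 10225/33 = 102250/33.

Government cost = 102250/33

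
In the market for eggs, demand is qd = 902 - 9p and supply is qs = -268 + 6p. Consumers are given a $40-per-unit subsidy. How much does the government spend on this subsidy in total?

Pre-subsidy: 902 - 9p = -268 + 6p gives p* = 78, q* = 200.
With the rebate, buyers effectively pay pb = ps − 40, where ps is the price sellers receive.
Demand in terms of ps becomes qd = 902 − 9(ps − 40) = 1262 - 9ps. Setting this equal to supply: 1262 - 9ps = -268 + 6ps, so ps = 102.
Buyers pay pb = 102 − 40 = 62; q' = -268 + 6·102 = 344.
Government outlay = subsidy × quantity = 40 × 344 = 13760.

Government cost = $13760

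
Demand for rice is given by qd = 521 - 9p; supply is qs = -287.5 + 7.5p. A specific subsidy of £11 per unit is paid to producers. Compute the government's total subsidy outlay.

Government cost = £1375

Pre-subsidy: 521 - 9p = -287.5 + 7.5p gives p* = 49, q* = 80.
With the subsidy, sellers receive ps = pb + 11 for each unit, where pb is the price buyers pay.
Supply in terms of pb becomes qs = -287.5 + 7.5(pb + 11) = -205 + 7.5pb. Setting this equal to demand: 521 - 9pb = -205 + 7.5pb, so pb = 44.
Sellers receive ps = 44 + 11 = 55; q' = 521 − 9·44 = 125.
Government outlay = subsidy × quantity = 11 × 125 = 1375.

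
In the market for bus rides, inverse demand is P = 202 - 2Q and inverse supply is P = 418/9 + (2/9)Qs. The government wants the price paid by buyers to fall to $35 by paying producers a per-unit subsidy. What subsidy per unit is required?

At a buyer price of 35, quantity demanded is 101 − 0.5·35 = 83.5.
Sellers supply 83.5 only when they receive Ps = 418/9 + (2/9)·83.5 = 65.
s = Ps − Pb = 65 − 35 = 30.

Required subsidy s = $30 per unit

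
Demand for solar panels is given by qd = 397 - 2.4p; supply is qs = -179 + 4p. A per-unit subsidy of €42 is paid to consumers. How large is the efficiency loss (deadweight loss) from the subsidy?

Pre-subsidy: 397 - 2.4p = -179 + 4p gives p* = 90, q* = 181.
With the rebate, buyers effectively pay pb = ps − 42, where ps is the price sellers receive.
Demand in terms of ps becomes qd = 397 − 2.4(ps − 42) = 497.8 - 2.4ps. Setting this equal to supply: 497.8 - 2.4ps = -179 + 4ps, so ps = 105.75.
Buyers pay pb = 105.75 − 42 = 63.75; q' = -179 + 4·105.75 = 244.
The subsidy expands output by 244 − 181 = 63 past the efficient level; on those units the gap between marginal cost and willingness to pay runs from 0 up to 42.
DWL = ½ × 42 × 63 = 1323.

Deadweight loss = €1323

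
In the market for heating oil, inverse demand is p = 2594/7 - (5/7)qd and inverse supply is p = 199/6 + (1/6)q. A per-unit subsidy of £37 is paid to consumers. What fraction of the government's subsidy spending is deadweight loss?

DWL / government spending = 21/425

Pre-subsidy: 2594/7 - (5/7)q = 199/6 + (1/6)q gives q* = 383 and p* = 97.
With the rebate, buyers effectively pay pb = ps − 37, where ps is the price sellers receive.
On the curves, pb = 2594/7 - (5/7)q and ps = 199/6 + (1/6)q; the wedge ps − pb = 37 gives 199/6 + (1/6)q − (2594/7 - (5/7)q) = 37, so q' = 425.
Then pb = 2594/7 − (5/7)·425 = 67 and ps = 199/6 + (1/6)·425 = 104.
ΔCS = ½(383 + 425)(97 − 67) = 12120; ΔPS = ½(383 + 425)(104 − 97) = 2828.
Government spending = 37 × 425 = 15725.
DWL = ½ × 37 × (425 − 383) = 777; fraction = 777 / 15725 = 21/425.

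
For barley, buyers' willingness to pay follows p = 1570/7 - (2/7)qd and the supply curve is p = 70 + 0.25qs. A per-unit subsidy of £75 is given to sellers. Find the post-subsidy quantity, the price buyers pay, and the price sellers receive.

q' = 428; buyers pay £102; sellers receive £177

Pre-subsidy: 1570/7 - (2/7)q = 70 + 0.25q gives q* = 288 and p* = 142.
With the subsidy, sellers receive ps = pb + 75 for each unit, where pb is the price buyers pay.
On the curves, pb = 1570/7 - (2/7)q and ps = 70 + 0.25q; the wedge ps − pb = 75 gives 70 + 0.25q − (1570/7 - (2/7)q) = 75, so q' = 428.
Then pb = 1570/7 − (2/7)·428 = 102 and ps = 70 + 0.25·428 = 177.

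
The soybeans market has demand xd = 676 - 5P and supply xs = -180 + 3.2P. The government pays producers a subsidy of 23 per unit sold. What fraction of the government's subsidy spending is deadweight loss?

Pre-subsidy: 676 - 5P = -180 + 3.2P gives P* = 4280/41, x* = 6316/41.
With the subsidy, sellers receive Ps = Pb + 23 for each unit, where Pb is the price buyers pay.
Supply in terms of Pb becomes xs = -180 + 3.2(Pb + 23) = -106.4 + 3.2Pb. Setting this equal to demand: 676 - 5Pb = -106.4 + 3.2Pb, so Pb = 3912/41.
Sellers receive Ps = 3912/41 + 23 = 4855/41; x' = 676 − 5·(3912/41) = 8156/41.
ΔCS = ½(6316/41 + 8156/41)(4280/41 − 3912/41) = 2662848/1681; ΔPS = ½(6316/41 + 8156/41)(4855/41 − 4280/41) = 4160700/1681.
Government spending = 23 × 8156/41 = 187588/41.
DWL = ½ × 23 × (8156/41 − 6316/41) = 21160/41; fraction = (21160/41) / (187588/41) = 230/2039.

DWL / government spending = 230/2039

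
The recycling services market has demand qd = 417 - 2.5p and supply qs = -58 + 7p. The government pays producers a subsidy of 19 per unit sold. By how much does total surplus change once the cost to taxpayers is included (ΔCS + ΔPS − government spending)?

Pre-subsidy: 417 - 2.5p = -58 + 7p gives p* = 50, q* = 292.
With the subsidy, sellers receive ps = pb + 19 for each unit, where pb is the price buyers pay.
Supply in terms of pb becomes qs = -58 + 7(pb + 19) = 75 + 7pb. Setting this equal to demand: 417 - 2.5pb = 75 + 7pb, so pb = 36.
Sellers receive ps = 36 + 19 = 55; q' = 417 − 2.5·36 = 327.
ΔCS = ½(292 + 327)(50 − 36) = 4333; ΔPS = ½(292 + 327)(55 − 50) = 1547.5.
Government spending = 19 × 327 = 6213.
Net change = 4333 + 1547.5 − 6213 = -332.5. The loss equals the DWL triangle ½·19·35.

Net change in total surplus = -332.5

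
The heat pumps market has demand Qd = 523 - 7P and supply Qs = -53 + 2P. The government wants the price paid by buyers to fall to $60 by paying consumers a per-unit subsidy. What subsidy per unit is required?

Required subsidy s = $18 per unit

At a buyer price of 60, quantity demanded is 523 − 7·60 = 103.
Sellers supply 103 only when they receive Ps with -53 + 2·Ps = 103, i.e. Ps = 78.
s = Ps − Pb = 78 − 60 = 18.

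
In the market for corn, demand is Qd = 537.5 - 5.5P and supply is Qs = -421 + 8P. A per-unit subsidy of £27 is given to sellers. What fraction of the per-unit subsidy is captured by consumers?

Pre-subsidy: 537.5 - 5.5P = -421 + 8P gives P* = 71, Q* = 147.
With the subsidy, sellers receive Ps = Pb + 27 for each unit, where Pb is the price buyers pay.
Supply in terms of Pb becomes Qs = -421 + 8(Pb + 27) = -205 + 8Pb. Setting this equal to demand: 537.5 - 5.5Pb = -205 + 8Pb, so Pb = 55.
Sellers receive Ps = 55 + 27 = 82; Q' = 537.5 − 5.5·55 = 235.
Buyers' price falls by P* − Pb = 71 − 55 = 16; sellers' price rises by Ps − P* = 82 − 71 = 11.
So consumers capture 16/27 = 16/27 of each unit of subsidy.

Consumer share = 16/27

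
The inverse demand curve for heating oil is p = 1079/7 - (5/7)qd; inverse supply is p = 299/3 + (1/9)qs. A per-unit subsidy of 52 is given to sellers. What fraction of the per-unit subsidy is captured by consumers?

Pre-subsidy: 1079/7 - (5/7)q = 299/3 + (1/9)q gives q* = 66 and p* = 107.
With the subsidy, sellers receive ps = pb + 52 for each unit, where pb is the price buyers pay.
On the curves, pb = 1079/7 - (5/7)q and ps = 299/3 + (1/9)q; the wedge ps − pb = 52 gives 299/3 + (1/9)q − (1079/7 - (5/7)q) = 52, so q' = 129.
Then pb = 1079/7 − (5/7)·129 = 62 and ps = 299/3 + (1/9)·129 = 114.
Buyers' price falls by p* − pb = 107 − 62 = 45; sellers' price rises by ps − p* = 114 − 107 = 7.
So consumers capture 45/52 = 45/52 of each unit of subsidy.

Consumer share = 45/52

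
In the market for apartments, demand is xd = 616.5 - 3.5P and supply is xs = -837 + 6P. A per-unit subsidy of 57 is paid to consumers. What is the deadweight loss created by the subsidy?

Pre-subsidy: 616.5 - 3.5P = -837 + 6P gives P* = 153, x* = 81.
With the rebate, buyers effectively pay Pb = Ps − 57, where Ps is the price sellers receive.
Demand in terms of Ps becomes xd = 616.5 − 3.5(Ps − 57) = 816 - 3.5Ps. Setting this equal to supply: 816 - 3.5Ps = -837 + 6Ps, so Ps = 174.
Buyers pay Pb = 174 − 57 = 117; x' = -837 + 6·174 = 207.
The subsidy expands output by 207 − 81 = 126 past the efficient level; on those units the gap between marginal cost and willingness to pay runs from 0 up to 57.
DWL = ½ × 57 × 126 = 3591.

Deadweight loss = 3591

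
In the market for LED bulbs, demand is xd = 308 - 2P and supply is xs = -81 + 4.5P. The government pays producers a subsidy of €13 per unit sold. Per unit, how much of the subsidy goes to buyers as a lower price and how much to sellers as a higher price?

Pre-subsidy: 308 - 2P = -81 + 4.5P gives P* = 778/13, x* = 2448/13.
With the subsidy, sellers receive Ps = Pb + 13 for each unit, where Pb is the price buyers pay.
Supply in terms of Pb becomes xs = -81 + 4.5(Pb + 13) = -22.5 + 4.5Pb. Setting this equal to demand: 308 - 2Pb = -22.5 + 4.5Pb, so Pb = 661/13.
Sellers receive Ps = 661/13 + 13 = 830/13; x' = 308 − 2·(661/13) = 2682/13.
Buyers' price falls by P* − Pb = 778/13 − 661/13 = 9; sellers' price rises by Ps − P* = 830/13 − 778/13 = 4.

Buyers gain €9 per unit; sellers gain €4 per unit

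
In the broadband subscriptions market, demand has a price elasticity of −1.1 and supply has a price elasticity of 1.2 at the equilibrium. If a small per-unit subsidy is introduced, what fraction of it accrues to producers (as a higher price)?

For a small subsidy around the equilibrium, the benefit split depends on the relative slopes, which at a point are proportional to the elasticities.
Buyer share = εs/(εs + |εd|) = 1.2/(1.2 + 1.1) = 12/23; seller share = |εd|/(εs + |εd|) = 11/23.
So producers capture 11/23 of the subsidy.

Producer share = 11/23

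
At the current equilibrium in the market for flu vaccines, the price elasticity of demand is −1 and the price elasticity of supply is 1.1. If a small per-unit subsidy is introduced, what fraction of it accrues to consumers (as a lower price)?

Consumer share = 11/21

For a small subsidy around the equilibrium, the benefit split depends on the relative slopes, which at a point are proportional to the elasticities.
Buyer share = εs/(εs + |εd|) = 1.1/(1.1 + 1) = 11/21; seller share = |εd|/(εs + |εd|) = 10/21.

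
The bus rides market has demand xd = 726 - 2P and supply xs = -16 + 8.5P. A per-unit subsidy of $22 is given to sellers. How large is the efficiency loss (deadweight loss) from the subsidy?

Pre-subsidy: 726 - 2P = -16 + 8.5P gives P* = 212/3, x* = 1754/3.
With the subsidy, sellers receive Ps = Pb + 22 for each unit, where Pb is the price buyers pay.
Supply in terms of Pb becomes xs = -16 + 8.5(Pb + 22) = 171 + 8.5Pb. Setting this equal to demand: 726 - 2Pb = 171 + 8.5Pb, so Pb = 370/7.
Sellers receive Ps = 370/7 + 22 = 524/7; x' = 726 − 2·(370/7) = 4342/7.
The subsidy expands output by 4342/7 − 1754/3 = 748/21 past the efficient level; on those units the gap between marginal cost and willingness to pay runs from 0 up to 22.
DWL = ½ × 22 × 748/21 = 8228/21.

Deadweight loss = 8228/21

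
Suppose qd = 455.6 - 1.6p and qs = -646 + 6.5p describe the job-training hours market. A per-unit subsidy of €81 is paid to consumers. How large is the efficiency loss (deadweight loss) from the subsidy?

Deadweight loss = €4212

Pre-subsidy: 455.6 - 1.6p = -646 + 6.5p gives p* = 136, q* = 238.
With the rebate, buyers effectively pay pb = ps − 81, where ps is the price sellers receive.
Demand in terms of ps becomes qd = 455.6 − 1.6(ps − 81) = 585.2 - 1.6ps. Setting this equal to supply: 585.2 - 1.6ps = -646 + 6.5ps, so ps = 152.
Buyers pay pb = 152 − 81 = 71; q' = -646 + 6.5·152 = 342.
The subsidy expands output by 342 − 238 = 104 past the efficient level; on those units the gap between marginal cost and willingness to pay runs from 0 up to 81.
DWL = ½ × 81 × 104 = 4212.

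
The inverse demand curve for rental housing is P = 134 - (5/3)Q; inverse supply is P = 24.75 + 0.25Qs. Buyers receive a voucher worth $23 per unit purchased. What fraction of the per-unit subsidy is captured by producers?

Producer share = 3/23

Pre-subsidy: 134 - (5/3)Q = 24.75 + 0.25Q gives Q* = 57 and P* = 39.
With the rebate, buyers effectively pay Pb = Ps − 23, where Ps is the price sellers receive.
On the curves, Pb = 134 - (5/3)Q and Ps = 24.75 + 0.25Q; the wedge Ps − Pb = 23 gives 24.75 + 0.25Q − (134 - (5/3)Q) = 23, so Q' = 69.
Then Pb = 134 − (5/3)·69 = 19 and Ps = 24.75 + 0.25·69 = 42.
Buyers' price falls by P* − Pb = 39 − 19 = 20; sellers' price rises by Ps − P* = 42 − 39 = 3.
So producers capture 3/23 = 3/23 of each unit of subsidy.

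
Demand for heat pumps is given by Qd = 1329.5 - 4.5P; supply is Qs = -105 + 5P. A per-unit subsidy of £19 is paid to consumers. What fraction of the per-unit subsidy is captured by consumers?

Pre-subsidy: 1329.5 - 4.5P = -105 + 5P gives P* = 151, Q* = 650.
With the rebate, buyers effectively pay Pb = Ps − 19, where Ps is the price sellers receive.
Demand in terms of Ps becomes Qd = 1329.5 − 4.5(Ps − 19) = 1415 - 4.5Ps. Setting this equal to supply: 1415 - 4.5Ps = -105 + 5Ps, so Ps = 160.
Buyers pay Pb = 160 − 19 = 141; Q' = -105 + 5·160 = 695.
Buyers' price falls by P* − Pb = 151 − 141 = 10; sellers' price rises by Ps − P* = 160 − 151 = 9.
So consumers capture 10/19 = 10/19 of each unit of subsidy.

Consumer share = 10/19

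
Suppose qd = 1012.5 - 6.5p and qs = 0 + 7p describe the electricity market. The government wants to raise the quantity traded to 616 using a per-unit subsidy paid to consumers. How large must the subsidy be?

Required subsidy s = 27 per unit

At q = 616, invert demand for the buyer price: pb = (1012.5 − 616)/6.5 = 61; invert supply for the seller price: ps = (616 − (0))/7 = 88.
The subsidy must fill the gap: s = ps − pb = 88 − 61 = 27.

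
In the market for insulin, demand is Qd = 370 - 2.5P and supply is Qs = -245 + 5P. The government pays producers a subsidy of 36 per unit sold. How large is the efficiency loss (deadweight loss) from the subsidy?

Pre-subsidy: 370 - 2.5P = -245 + 5P gives P* = 82, Q* = 165.
With the subsidy, sellers receive Ps = Pb + 36 for each unit, where Pb is the price buyers pay.
Supply in terms of Pb becomes Qs = -245 + 5(Pb + 36) = -65 + 5Pb. Setting this equal to demand: 370 - 2.5Pb = -65 + 5Pb, so Pb = 58.
Sellers receive Ps = 58 + 36 = 94; Q' = 370 − 2.5·58 = 225.
The subsidy expands output by 225 − 165 = 60 past the efficient level; on those units the gap between marginal cost and willingness to pay runs from 0 up to 36.
DWL = ½ × 36 × 60 = 1080.

Deadweight loss = 1080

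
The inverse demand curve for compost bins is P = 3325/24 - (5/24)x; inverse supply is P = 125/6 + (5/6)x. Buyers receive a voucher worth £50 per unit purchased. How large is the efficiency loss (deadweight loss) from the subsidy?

Deadweight loss = £1200

Pre-subsidy: 3325/24 - (5/24)x = 125/6 + (5/6)x gives x* = 113 and P* = 115.
With the rebate, buyers effectively pay Pb = Ps − 50, where Ps is the price sellers receive.
On the curves, Pb = 3325/24 - (5/24)x and Ps = 125/6 + (5/6)x; the wedge Ps − Pb = 50 gives 125/6 + (5/6)x − (3325/24 - (5/24)x) = 50, so x' = 161.
Then Pb = 3325/24 − (5/24)·161 = 105 and Ps = 125/6 + (5/6)·161 = 155.
The subsidy expands output by 161 − 113 = 48 past the efficient level; on those units the gap between marginal cost and willingness to pay runs from 0 up to 50.
DWL = ½ × 50 × 48 = 1200.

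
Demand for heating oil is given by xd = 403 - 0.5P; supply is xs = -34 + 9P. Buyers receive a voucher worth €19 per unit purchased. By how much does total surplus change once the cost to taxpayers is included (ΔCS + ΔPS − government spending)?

Net change in total surplus = -€85.5

Pre-subsidy: 403 - 0.5P = -34 + 9P gives P* = 46, x* = 380.
With the rebate, buyers effectively pay Pb = Ps − 19, where Ps is the price sellers receive.
Demand in terms of Ps becomes xd = 403 − 0.5(Ps − 19) = 412.5 - 0.5Ps. Setting this equal to supply: 412.5 - 0.5Ps = -34 + 9Ps, so Ps = 47.
Buyers pay Pb = 47 − 19 = 28; x' = -34 + 9·47 = 389.
ΔCS = ½(380 + 389)(46 − 28) = 6921; ΔPS = ½(380 + 389)(47 − 46) = 384.5.
Government spending = 19 × 389 = 7391.
Net change = 6921 + 384.5 − 7391 = -85.5. The loss equals the DWL triangle ½·19·9.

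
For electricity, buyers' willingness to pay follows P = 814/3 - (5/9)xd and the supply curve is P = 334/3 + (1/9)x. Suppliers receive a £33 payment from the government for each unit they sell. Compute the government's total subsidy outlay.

Government cost = £9553.5

Pre-subsidy: 814/3 - (5/9)x = 334/3 + (1/9)x gives x* = 240 and P* = 138.
With the subsidy, sellers receive Ps = Pb + 33 for each unit, where Pb is the price buyers pay.
On the curves, Pb = 814/3 - (5/9)x and Ps = 334/3 + (1/9)x; the wedge Ps − Pb = 33 gives 334/3 + (1/9)x − (814/3 - (5/9)x) = 33, so x' = 289.5.
Then Pb = 814/3 − (5/9)·289.5 = 110.5 and Ps = 334/3 + (1/9)·289.5 = 143.5.
Government outlay = subsidy × quantity = 33 × 289.5 = 9553.5.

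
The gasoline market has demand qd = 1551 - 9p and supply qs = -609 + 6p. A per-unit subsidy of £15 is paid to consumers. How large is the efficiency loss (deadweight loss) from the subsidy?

Pre-subsidy: 1551 - 9p = -609 + 6p gives p* = 144, q* = 255.
With the rebate, buyers effectively pay pb = ps − 15, where ps is the price sellers receive.
Demand in terms of ps becomes qd = 1551 − 9(ps − 15) = 1686 - 9ps. Setting this equal to supply: 1686 - 9ps = -609 + 6ps, so ps = 153.
Buyers pay pb = 153 − 15 = 138; q' = -609 + 6·153 = 309.
The subsidy expands output by 309 − 255 = 54 past the efficient level; on those units the gap between marginal cost and willingness to pay runs from 0 up to 15.
DWL = ½ × 15 × 54 = 405.

Deadweight loss = £405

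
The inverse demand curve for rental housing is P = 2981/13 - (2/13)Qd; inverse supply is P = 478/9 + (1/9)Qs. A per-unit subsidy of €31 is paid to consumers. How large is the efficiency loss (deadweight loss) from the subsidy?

Deadweight loss = €1813.5

Pre-subsidy: 2981/13 - (2/13)Q = 478/9 + (1/9)Q gives Q* = 665 and P* = 127.
With the rebate, buyers effectively pay Pb = Ps − 31, where Ps is the price sellers receive.
On the curves, Pb = 2981/13 - (2/13)Q and Ps = 478/9 + (1/9)Q; the wedge Ps − Pb = 31 gives 478/9 + (1/9)Q − (2981/13 - (2/13)Q) = 31, so Q' = 782.
Then Pb = 2981/13 − (2/13)·782 = 109 and Ps = 478/9 + (1/9)·782 = 140.
The subsidy expands output by 782 − 665 = 117 past the efficient level; on those units the gap between marginal cost and willingness to pay runs from 0 up to 31.
DWL = ½ × 31 × 117 = 1813.5.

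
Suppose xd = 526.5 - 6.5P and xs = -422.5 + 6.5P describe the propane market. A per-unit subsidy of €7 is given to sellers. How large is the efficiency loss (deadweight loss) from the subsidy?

Deadweight loss = €79.625

Pre-subsidy: 526.5 - 6.5P = -422.5 + 6.5P gives P* = 73, x* = 52.
With the subsidy, sellers receive Ps = Pb + 7 for each unit, where Pb is the price buyers pay.
Supply in terms of Pb becomes xs = -422.5 + 6.5(Pb + 7) = -377 + 6.5Pb. Setting this equal to demand: 526.5 - 6.5Pb = -377 + 6.5Pb, so Pb = 69.5.
Sellers receive Ps = 69.5 + 7 = 76.5; x' = 526.5 − 6.5·69.5 = 74.75.
The subsidy expands output by 74.75 − 52 = 22.75 past the efficient level; on those units the gap between marginal cost and willingness to pay runs from 0 up to 7.
DWL = ½ × 7 × 22.75 = 79.625.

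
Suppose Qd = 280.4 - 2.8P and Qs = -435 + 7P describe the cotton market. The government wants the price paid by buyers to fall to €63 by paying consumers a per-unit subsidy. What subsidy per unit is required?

Required subsidy s = €14 per unit

At a buyer price of 63, quantity demanded is 280.4 − 2.8·63 = 104.
Sellers supply 104 only when they receive Ps with -435 + 7·Ps = 104, i.e. Ps = 77.
s = Ps − Pb = 77 − 63 = 14.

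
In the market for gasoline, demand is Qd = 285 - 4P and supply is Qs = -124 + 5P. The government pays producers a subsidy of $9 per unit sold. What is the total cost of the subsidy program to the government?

Government cost = $1109

Pre-subsidy: 285 - 4P = -124 + 5P gives P* = 409/9, Q* = 929/9.
With the subsidy, sellers receive Ps = Pb + 9 for each unit, where Pb is the price buyers pay.
Supply in terms of Pb becomes Qs = -124 + 5(Pb + 9) = -79 + 5Pb. Setting this equal to demand: 285 - 4Pb = -79 + 5Pb, so Pb = 364/9.
Sellers receive Ps = 364/9 + 9 = 445/9; Q' = 285 − 4·(364/9) = 1109/9.
Government outlay = subsidy × quantity = 9 × 1109/9 = 1109.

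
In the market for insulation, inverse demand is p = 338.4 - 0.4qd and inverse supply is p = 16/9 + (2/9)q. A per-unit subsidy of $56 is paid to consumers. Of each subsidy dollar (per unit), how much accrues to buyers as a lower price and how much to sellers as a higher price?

Pre-subsidy: 338.4 - 0.4q = 16/9 + (2/9)q gives q* = 541 and p* = 122.
With the rebate, buyers effectively pay pb = ps − 56, where ps is the price sellers receive.
On the curves, pb = 338.4 - 0.4q and ps = 16/9 + (2/9)q; the wedge ps − pb = 56 gives 16/9 + (2/9)q − (338.4 - 0.4q) = 56, so q' = 631.
Then pb = 338.4 − 0.4·631 = 86 and ps = 16/9 + (2/9)·631 = 142.
Buyers' price falls by p* − pb = 122 − 86 = 36; sellers' price rises by ps − p* = 142 − 122 = 20.

Buyers gain $36 per unit; sellers gain $20 per unit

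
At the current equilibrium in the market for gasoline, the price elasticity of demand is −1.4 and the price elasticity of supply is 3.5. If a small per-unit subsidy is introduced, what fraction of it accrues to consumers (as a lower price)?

For a small subsidy around the equilibrium, the benefit split depends on the relative slopes, which at a point are proportional to the elasticities.
Buyer share = εs/(εs + |εd|) = 3.5/(3.5 + 1.4) = 5/7; seller share = |εd|/(εs + |εd|) = 2/7.

Consumer share = 5/7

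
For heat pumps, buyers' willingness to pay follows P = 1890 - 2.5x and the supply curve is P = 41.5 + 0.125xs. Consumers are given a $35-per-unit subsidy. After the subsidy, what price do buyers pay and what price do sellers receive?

Buyers pay 2020/21; sellers receive 2755/21

Pre-subsidy: 1890 - 2.5x = 41.5 + 0.125x gives x* = 14788/21 and P* = 2720/21.
With the rebate, buyers effectively pay Pb = Ps − 35, where Ps is the price sellers receive.
On the curves, Pb = 1890 - 2.5x and Ps = 41.5 + 0.125x; the wedge Ps − Pb = 35 gives 41.5 + 0.125x − (1890 - 2.5x) = 35, so x' = 15068/21.
Then Pb = 1890 − 2.5·(15068/21) = 2020/21 and Ps = 41.5 + 0.125·(15068/21) = 2755/21.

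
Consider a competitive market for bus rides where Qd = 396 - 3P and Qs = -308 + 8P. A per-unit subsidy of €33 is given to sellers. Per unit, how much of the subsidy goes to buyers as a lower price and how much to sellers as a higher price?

Pre-subsidy: 396 - 3P = -308 + 8P gives P* = 64, Q* = 204.
With the subsidy, sellers receive Ps = Pb + 33 for each unit, where Pb is the price buyers pay.
Supply in terms of Pb becomes Qs = -308 + 8(Pb + 33) = -44 + 8Pb. Setting this equal to demand: 396 - 3Pb = -44 + 8Pb, so Pb = 40.
Sellers receive Ps = 40 + 33 = 73; Q' = 396 − 3·40 = 276.
Buyers' price falls by P* − Pb = 64 − 40 = 24; sellers' price rises by Ps − P* = 73 − 64 = 9.

Buyers gain €24 per unit; sellers gain €9 per unit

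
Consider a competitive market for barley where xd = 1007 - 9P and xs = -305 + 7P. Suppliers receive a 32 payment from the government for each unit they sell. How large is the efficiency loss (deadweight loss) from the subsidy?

Deadweight loss = 2016

Pre-subsidy: 1007 - 9P = -305 + 7P gives P* = 82, x* = 269.
With the subsidy, sellers receive Ps = Pb + 32 for each unit, where Pb is the price buyers pay.
Supply in terms of Pb becomes xs = -305 + 7(Pb + 32) = -81 + 7Pb. Setting this equal to demand: 1007 - 9Pb = -81 + 7Pb, so Pb = 68.
Sellers receive Ps = 68 + 32 = 100; x' = 1007 − 9·68 = 395.
The subsidy expands output by 395 − 269 = 126 past the efficient level; on those units the gap between marginal cost and willingness to pay runs from 0 up to 32.
DWL = ½ × 32 × 126 = 2016.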